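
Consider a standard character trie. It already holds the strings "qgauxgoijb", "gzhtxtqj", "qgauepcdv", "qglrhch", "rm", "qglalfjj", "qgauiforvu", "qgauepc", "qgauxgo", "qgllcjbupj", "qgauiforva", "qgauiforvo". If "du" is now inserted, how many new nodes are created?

2

"du" shares no prefix with any stored word, so all 2 characters open new nodes.
2 − 0 = 2 new nodes.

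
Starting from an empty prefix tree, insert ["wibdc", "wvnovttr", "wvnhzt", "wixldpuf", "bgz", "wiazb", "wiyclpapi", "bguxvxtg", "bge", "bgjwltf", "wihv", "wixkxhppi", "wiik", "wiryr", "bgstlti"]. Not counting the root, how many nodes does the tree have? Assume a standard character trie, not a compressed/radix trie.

For each word, the new-node count is its length minus the longest prefix already in the trie:
  "wibdc" → 5 new (w, i, b, d, c)
  "wvnovttr" → prefix "w" already present; 7 new (v, n, o, v, t, t, r)
  "wvnhzt" → prefix "wvn" already present; 3 new (h, z, t)
  "wixldpuf" → prefix "wi" already present; 6 new (x, l, d, p, u, f)
  "bgz" → 3 new (b, g, z)
  "wiazb" → prefix "wi" already present; 3 new (a, z, b)
  "wiyclpapi" → prefix "wi" already present; 7 new (y, c, l, p, a, p, i)
  "bguxvxtg" → prefix "bg" already present; 6 new (u, x, v, x, t, g)
  "bge" → prefix "bg" already present; 1 new (e)
  "bgjwltf" → prefix "bg" already present; 5 new (j, w, l, t, f)
  "wihv" → prefix "wi" already present; 2 new (h, v)
  "wixkxhppi" → prefix "wix" already present; 6 new (k, x, h, p, p, i)
  "wiik" → prefix "wi" already present; 2 new (i, k)
  "wiryr" → prefix "wi" already present; 3 new (r, y, r)
  "bgstlti" → prefix "bg" already present; 5 new (s, t, l, t, i)
Total nodes = 5 + 7 + 3 + 6 + 3 + 3 + 7 + 6 + 1 + 5 + 2 + 6 + 2 + 3 + 5 = 64

64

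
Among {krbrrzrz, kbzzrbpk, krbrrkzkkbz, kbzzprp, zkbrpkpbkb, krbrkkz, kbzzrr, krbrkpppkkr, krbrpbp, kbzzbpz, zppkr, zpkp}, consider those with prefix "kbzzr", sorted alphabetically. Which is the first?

kbzzrbpk

Filter for "kbzzr…" and sort: "kbzzrbpk", "kbzzrr"
The 1st is kbzzrbpk.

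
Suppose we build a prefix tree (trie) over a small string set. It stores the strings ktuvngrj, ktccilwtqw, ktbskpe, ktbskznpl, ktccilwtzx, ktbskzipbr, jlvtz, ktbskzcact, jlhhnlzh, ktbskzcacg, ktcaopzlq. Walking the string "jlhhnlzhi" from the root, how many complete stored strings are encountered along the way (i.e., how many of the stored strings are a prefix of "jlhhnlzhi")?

1

Check each prefix of "jlhhnlzhi" against the stored set — each match is an end-marker on the path.
Prefixes of the query that are stored words: "jlhhnlzh"
Count: 1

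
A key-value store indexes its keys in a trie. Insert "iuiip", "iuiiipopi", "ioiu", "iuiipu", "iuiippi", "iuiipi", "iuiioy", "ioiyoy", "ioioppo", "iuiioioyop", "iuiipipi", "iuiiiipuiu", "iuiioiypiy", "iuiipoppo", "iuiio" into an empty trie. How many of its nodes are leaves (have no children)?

A leaf is a node with no children — equivalently, the end of a word that is not a proper prefix of any other stored word.
Those words: "ioioppo", "ioiu", "ioiyoy", "iuiiiipuiu", "iuiiipopi", "iuiioioyop", "iuiioiypiy", "iuiioy", "iuiipipi", "iuiipoppo", "iuiippi", "iuiipu"
Leaf count: 12

12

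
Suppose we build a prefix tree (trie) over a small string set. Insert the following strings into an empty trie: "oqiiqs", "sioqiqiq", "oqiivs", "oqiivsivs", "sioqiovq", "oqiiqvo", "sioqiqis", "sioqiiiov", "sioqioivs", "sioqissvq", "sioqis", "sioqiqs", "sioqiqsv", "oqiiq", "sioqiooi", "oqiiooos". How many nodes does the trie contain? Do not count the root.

Count nodes per top-level branch (shared prefixes stored once):
  'o'-branch (oqiiooos, oqiiq, oqiiqs, oqiiqvo, oqiivs, oqiivsivs): 17 nodes
  's'-branch (sioqiiiov, sioqioivs, sioqiooi, sioqiovq, sioqiqiq, sioqiqis, sioqiqs, sioqiqsv, sioqis, sioqissvq): 27 nodes
Sum: 44

44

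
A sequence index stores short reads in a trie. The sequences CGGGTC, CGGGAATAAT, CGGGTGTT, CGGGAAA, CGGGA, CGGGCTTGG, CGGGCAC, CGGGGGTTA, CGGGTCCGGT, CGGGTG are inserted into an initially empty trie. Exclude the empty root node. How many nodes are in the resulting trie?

Trace insertions, counting only characters that open a new branch:
  "CGGGTC" → 6 new (C, G, G, G, T, C)
  "CGGGAATAAT" → prefix "CGGG" already present; 6 new (A, A, T, A, A, T)
  "CGGGTGTT" → prefix "CGGGT" already present; 3 new (G, T, T)
  "CGGGAAA" → prefix "CGGGAA" already present; 1 new (A)
  "CGGGA" → prefix "CGGGA" already present; 0 new (none)
  "CGGGCTTGG" → prefix "CGGG" already present; 5 new (C, T, T, G, G)
  "CGGGCAC" → prefix "CGGGC" already present; 2 new (A, C)
  "CGGGGGTTA" → prefix "CGGG" already present; 5 new (G, G, T, T, A)
  "CGGGTCCGGT" → prefix "CGGGTC" already present; 4 new (C, G, G, T)
  "CGGGTG" → prefix "CGGGTG" already present; 0 new (none)
Total nodes = 6 + 6 + 3 + 1 + 0 + 5 + 2 + 5 + 4 + 0 = 32

32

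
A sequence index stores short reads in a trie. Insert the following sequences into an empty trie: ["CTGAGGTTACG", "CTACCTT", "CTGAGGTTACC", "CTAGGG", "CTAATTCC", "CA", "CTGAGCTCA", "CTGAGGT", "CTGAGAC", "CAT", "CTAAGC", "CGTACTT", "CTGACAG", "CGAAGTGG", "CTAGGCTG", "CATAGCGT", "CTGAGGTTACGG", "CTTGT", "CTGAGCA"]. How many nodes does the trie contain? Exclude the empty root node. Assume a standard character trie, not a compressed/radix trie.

63

For each word, the new-node count is its length minus the longest prefix already in the trie:
  "CTGAGGTTACG" → 11 new (C, T, G, A, G, G, T, T, A, C, G)
  "CTACCTT" → prefix "CT" already present; 5 new (A, C, C, T, T)
  "CTGAGGTTACC" → prefix "CTGAGGTTAC" already present; 1 new (C)
  "CTAGGG" → prefix "CTA" already present; 3 new (G, G, G)
  "CTAATTCC" → prefix "CTA" already present; 5 new (A, T, T, C, C)
  "CA" → prefix "C" already present; 1 new (A)
  "CTGAGCTCA" → prefix "CTGAG" already present; 4 new (C, T, C, A)
  "CTGAGGT" → prefix "CTGAGGT" already present; 0 new (none)
  "CTGAGAC" → prefix "CTGAG" already present; 2 new (A, C)
  "CAT" → prefix "CA" already present; 1 new (T)
  "CTAAGC" → prefix "CTAA" already present; 2 new (G, C)
  "CGTACTT" → prefix "C" already present; 6 new (G, T, A, C, T, T)
  "CTGACAG" → prefix "CTGA" already present; 3 new (C, A, G)
  "CGAAGTGG" → prefix "CG" already present; 6 new (A, A, G, T, G, G)
  "CTAGGCTG" → prefix "CTAGG" already present; 3 new (C, T, G)
  "CATAGCGT" → prefix "CAT" already present; 5 new (A, G, C, G, T)
  "CTGAGGTTACGG" → prefix "CTGAGGTTACG" already present; 1 new (G)
  "CTTGT" → prefix "CT" already present; 3 new (T, G, T)
  "CTGAGCA" → prefix "CTGAGC" already present; 1 new (A)
Total nodes = 11 + 5 + 1 + 3 + 5 + 1 + 4 + 0 + 2 + 1 + 2 + 6 + 3 + 6 + 3 + 5 + 1 + 3 + 1 = 63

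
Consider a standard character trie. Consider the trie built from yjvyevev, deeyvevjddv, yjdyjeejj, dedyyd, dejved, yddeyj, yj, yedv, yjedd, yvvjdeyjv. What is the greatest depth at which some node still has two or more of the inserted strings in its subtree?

2

Look for the deepest trie node that still has at least two words in its subtree.
e.g. "dedyyd" and "deeyvevjddv" share the prefix "de" of length 2; no pair shares a longer one.
Longest shared-prefix length: 2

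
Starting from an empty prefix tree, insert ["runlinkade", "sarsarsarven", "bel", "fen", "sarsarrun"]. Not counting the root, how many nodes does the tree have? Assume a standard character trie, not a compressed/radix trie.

For each word, the new-node count is its length minus the longest prefix already in the trie:
  "runlinkade" → 10 new (r, u, n, l, i, n, k, a, d, e)
  "sarsarsarven" → 12 new (s, a, r, s, a, r, s, a, r, v, e, n)
  "bel" → 3 new (b, e, l)
  "fen" → 3 new (f, e, n)
  "sarsarrun" → prefix "sarsar" already present; 3 new (r, u, n)
Total nodes = 10 + 12 + 3 + 3 + 3 = 31

31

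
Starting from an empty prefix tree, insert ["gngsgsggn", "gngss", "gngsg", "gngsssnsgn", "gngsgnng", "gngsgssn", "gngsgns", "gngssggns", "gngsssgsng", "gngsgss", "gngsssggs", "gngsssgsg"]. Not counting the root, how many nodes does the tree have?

32

Trie structure (* marks end of a word):
(root)
└─ g
   └─ n
      └─ g
         └─ s
            ├─ g *
            │  ├─ n
            │  │  ├─ n
            │  │  │  └─ g *
            │  │  └─ s *
            │  └─ s
            │     ├─ g
            │     │  └─ g
            │     │     └─ n *
            │     └─ s *
            │        └─ n *
            └─ s *
               ├─ g
               │  └─ g
               │     └─ n
               │        └─ s *
               └─ s
                  ├─ g
                  │  ├─ g
                  │  │  └─ s *
                  │  └─ s
                  │     ├─ g *
                  │     └─ n
                  │        └─ g *
                  └─ n
                     └─ s
                        └─ g
                           └─ n *
Counting every labelled node above: 32.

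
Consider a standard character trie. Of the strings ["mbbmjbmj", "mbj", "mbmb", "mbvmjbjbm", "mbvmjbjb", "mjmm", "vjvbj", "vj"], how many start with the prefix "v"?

2

Walk to "v"; the words in its subtree are exactly those with that prefix.
Words under "v": vj, vjvbj
Count: 2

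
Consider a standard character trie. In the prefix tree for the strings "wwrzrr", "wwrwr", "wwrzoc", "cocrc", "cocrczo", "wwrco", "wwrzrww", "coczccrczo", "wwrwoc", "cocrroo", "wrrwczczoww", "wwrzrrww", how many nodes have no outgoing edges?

10

Leaves are exactly the stored words that no other stored word extends.
Those words: "cocrczo", "cocrroo", "coczccrczo", "wrrwczczoww", "wwrco", "wwrwoc", "wwrwr", "wwrzoc", "wwrzrrww", "wwrzrww"
Leaf count: 10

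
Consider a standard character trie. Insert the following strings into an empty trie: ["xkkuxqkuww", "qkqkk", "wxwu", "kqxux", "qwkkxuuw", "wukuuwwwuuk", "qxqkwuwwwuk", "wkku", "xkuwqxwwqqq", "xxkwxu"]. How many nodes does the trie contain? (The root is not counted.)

68

Trace insertions, counting only characters that open a new branch:
  "xkkuxqkuww" → 10 new (x, k, k, u, x, q, k, u, w, w)
  "qkqkk" → 5 new (q, k, q, k, k)
  "wxwu" → 4 new (w, x, w, u)
  "kqxux" → 5 new (k, q, x, u, x)
  "qwkkxuuw" → prefix "q" already present; 7 new (w, k, k, x, u, u, w)
  "wukuuwwwuuk" → prefix "w" already present; 10 new (u, k, u, u, w, w, w, u, u, k)
  "qxqkwuwwwuk" → prefix "q" already present; 10 new (x, q, k, w, u, w, w, w, u, k)
  "wkku" → prefix "w" already present; 3 new (k, k, u)
  "xkuwqxwwqqq" → prefix "xk" already present; 9 new (u, w, q, x, w, w, q, q, q)
  "xxkwxu" → prefix "x" already present; 5 new (x, k, w, x, u)
Total nodes = 10 + 5 + 4 + 5 + 7 + 10 + 10 + 3 + 9 + 5 = 68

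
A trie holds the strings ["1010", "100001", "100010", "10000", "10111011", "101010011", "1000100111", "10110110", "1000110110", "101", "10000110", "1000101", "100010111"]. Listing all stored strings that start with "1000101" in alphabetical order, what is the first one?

1000101

Words with prefix "1000101", in lexicographic order: "1000101", "100010111"
Position 1: 1000101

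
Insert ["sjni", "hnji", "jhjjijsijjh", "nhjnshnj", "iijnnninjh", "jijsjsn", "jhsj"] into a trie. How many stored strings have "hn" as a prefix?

Traverse to the node for "hn", then collect every word in that subtree.
Matches: "hnji"
Count: 1

1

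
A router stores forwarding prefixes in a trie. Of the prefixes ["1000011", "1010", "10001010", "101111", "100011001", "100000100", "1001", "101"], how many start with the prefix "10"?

Filter for entries beginning with "10":
Words under "10": 100000100, 1000011, 10001010, 100011001, 1001, 101, 1010, 101111
Count: 8

8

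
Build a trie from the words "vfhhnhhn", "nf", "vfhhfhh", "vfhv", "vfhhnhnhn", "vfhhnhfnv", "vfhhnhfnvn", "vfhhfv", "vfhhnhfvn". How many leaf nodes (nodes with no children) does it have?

A leaf is a node with no children — equivalently, the end of a word that is not a proper prefix of any other stored word.
Those words: "nf", "vfhhfhh", "vfhhfv", "vfhhnhfnvn", "vfhhnhfvn", "vfhhnhhn", "vfhhnhnhn", "vfhv"
Leaf count: 8

8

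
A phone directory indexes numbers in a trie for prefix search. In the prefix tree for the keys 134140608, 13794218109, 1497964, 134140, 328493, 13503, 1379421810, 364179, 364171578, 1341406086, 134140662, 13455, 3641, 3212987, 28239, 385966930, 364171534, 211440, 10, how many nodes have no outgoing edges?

A leaf is a node with no children — equivalently, the end of a word that is not a proper prefix of any other stored word.
Those words: "10", "1341406086", "134140662", "13455", "13503", "13794218109", "1497964", "211440", "28239", "3212987", "328493", "364171534", "364171578", "364179", "385966930"
Leaf count: 15

15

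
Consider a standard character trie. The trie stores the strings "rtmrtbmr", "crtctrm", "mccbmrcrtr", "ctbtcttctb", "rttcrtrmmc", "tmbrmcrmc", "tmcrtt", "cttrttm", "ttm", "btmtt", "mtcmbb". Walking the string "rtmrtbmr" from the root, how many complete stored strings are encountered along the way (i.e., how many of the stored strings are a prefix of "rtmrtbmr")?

1

Traverse "rtmrtbmr" character by character; count nodes along the way that are marked as word ends.
Prefixes of the query that are stored words: "rtmrtbmr"
Count: 1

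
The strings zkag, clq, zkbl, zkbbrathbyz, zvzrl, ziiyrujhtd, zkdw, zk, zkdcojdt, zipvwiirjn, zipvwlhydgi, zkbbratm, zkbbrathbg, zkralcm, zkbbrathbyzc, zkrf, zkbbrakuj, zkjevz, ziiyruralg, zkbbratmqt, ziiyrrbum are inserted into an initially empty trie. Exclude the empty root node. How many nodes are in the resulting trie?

For each word, the new-node count is its length minus the longest prefix already in the trie:
  "zkag" → 4 new (z, k, a, g)
  "clq" → 3 new (c, l, q)
  "zkbl" → prefix "zk" already present; 2 new (b, l)
  "zkbbrathbyz" → prefix "zkb" already present; 8 new (b, r, a, t, h, b, y, z)
  "zvzrl" → prefix "z" already present; 4 new (v, z, r, l)
  "ziiyrujhtd" → prefix "z" already present; 9 new (i, i, y, r, u, j, h, t, d)
  "zkdw" → prefix "zk" already present; 2 new (d, w)
  "zk" → prefix "zk" already present; 0 new (none)
  "zkdcojdt" → prefix "zkd" already present; 5 new (c, o, j, d, t)
  "zipvwiirjn" → prefix "zi" already present; 8 new (p, v, w, i, i, r, j, n)
  "zipvwlhydgi" → prefix "zipvw" already present; 6 new (l, h, y, d, g, i)
  "zkbbratm" → prefix "zkbbrat" already present; 1 new (m)
  "zkbbrathbg" → prefix "zkbbrathb" already present; 1 new (g)
  "zkralcm" → prefix "zk" already present; 5 new (r, a, l, c, m)
  "zkbbrathbyzc" → prefix "zkbbrathbyz" already present; 1 new (c)
  "zkrf" → prefix "zkr" already present; 1 new (f)
  "zkbbrakuj" → prefix "zkbbra" already present; 3 new (k, u, j)
  "zkjevz" → prefix "zk" already present; 4 new (j, e, v, z)
  "ziiyruralg" → prefix "ziiyru" already present; 4 new (r, a, l, g)
  "zkbbratmqt" → prefix "zkbbratm" already present; 2 new (q, t)
  "ziiyrrbum" → prefix "ziiyr" already present; 4 new (r, b, u, m)
Total nodes = 4 + 3 + 2 + 8 + 4 + 9 + 2 + 0 + 5 + 8 + 6 + 1 + 1 + 5 + 1 + 1 + 3 + 4 + 4 + 2 + 4 = 77

77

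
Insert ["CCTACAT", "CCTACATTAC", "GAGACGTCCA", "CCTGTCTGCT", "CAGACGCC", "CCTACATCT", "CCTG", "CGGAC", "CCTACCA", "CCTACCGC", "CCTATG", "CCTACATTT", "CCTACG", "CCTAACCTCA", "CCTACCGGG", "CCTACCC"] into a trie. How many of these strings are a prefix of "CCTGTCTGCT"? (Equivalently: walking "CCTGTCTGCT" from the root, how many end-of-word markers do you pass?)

2

Check each prefix of "CCTGTCTGCT" against the stored set — each match is an end-marker on the path.
Prefixes of the query that are stored words: "CCTG", "CCTGTCTGCT"
Count: 2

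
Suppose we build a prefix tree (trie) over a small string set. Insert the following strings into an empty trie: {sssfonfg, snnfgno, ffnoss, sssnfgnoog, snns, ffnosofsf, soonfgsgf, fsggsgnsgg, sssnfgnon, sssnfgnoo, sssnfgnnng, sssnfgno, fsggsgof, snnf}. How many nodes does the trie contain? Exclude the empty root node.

55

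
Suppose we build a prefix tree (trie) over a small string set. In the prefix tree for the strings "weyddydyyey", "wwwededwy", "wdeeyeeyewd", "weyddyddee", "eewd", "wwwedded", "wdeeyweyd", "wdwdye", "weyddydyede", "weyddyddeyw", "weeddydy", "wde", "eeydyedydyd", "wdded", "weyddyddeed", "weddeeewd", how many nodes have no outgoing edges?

Leaves are exactly the stored words that no other stored word extends.
Those words: "eewd", "eeydyedydyd", "wdded", "wdeeyeeyewd", "wdeeyweyd", "wdwdye", "weddeeewd", "weeddydy", "weyddyddeed", "weyddyddeyw", "weyddydyede", "weyddydyyey", "wwwedded", "wwwededwy"
Leaf count: 14

14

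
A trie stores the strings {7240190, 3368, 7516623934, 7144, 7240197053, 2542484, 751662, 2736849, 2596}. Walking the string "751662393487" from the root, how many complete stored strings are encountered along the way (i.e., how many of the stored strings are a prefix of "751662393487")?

Walk "751662393487" from the root; an end-of-word marker is hit whenever a stored word is a prefix of "751662393487".
Prefixes of the query that are stored words: "751662", "7516623934"
Count: 2

2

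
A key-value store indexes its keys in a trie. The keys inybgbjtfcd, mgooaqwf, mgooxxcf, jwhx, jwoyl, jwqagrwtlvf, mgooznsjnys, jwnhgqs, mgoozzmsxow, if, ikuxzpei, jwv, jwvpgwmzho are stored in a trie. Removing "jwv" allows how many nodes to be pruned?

Walk "jwv" from the leaf back toward the root, removing each node that no remaining word uses.
Every node on "jwv" is still needed (e.g. by "jwvpgwmzho"), so nothing is freed.
Nodes removed: 0

0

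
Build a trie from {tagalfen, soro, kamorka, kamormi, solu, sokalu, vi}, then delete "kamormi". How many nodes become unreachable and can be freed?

A node on "kamormi"'s path can go only if nothing else ends at it or branches off below it.
The suffix "mi" (2 nodes) is used only by "kamormi"; the node for "kamor" still has the child "k", so pruning stops there.
Nodes removed: 2

2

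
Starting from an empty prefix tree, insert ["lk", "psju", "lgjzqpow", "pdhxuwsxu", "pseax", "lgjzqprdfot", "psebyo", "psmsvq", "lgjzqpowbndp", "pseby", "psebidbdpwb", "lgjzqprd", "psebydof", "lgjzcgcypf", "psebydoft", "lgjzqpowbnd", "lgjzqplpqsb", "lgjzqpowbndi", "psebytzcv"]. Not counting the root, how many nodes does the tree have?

67

For each word, the new-node count is its length minus the longest prefix already in the trie:
  "lk" → 2 new (l, k)
  "psju" → 4 new (p, s, j, u)
  "lgjzqpow" → prefix "l" already present; 7 new (g, j, z, q, p, o, w)
  "pdhxuwsxu" → prefix "p" already present; 8 new (d, h, x, u, w, s, x, u)
  "pseax" → prefix "ps" already present; 3 new (e, a, x)
  "lgjzqprdfot" → prefix "lgjzqp" already present; 5 new (r, d, f, o, t)
  "psebyo" → prefix "pse" already present; 3 new (b, y, o)
  "psmsvq" → prefix "ps" already present; 4 new (m, s, v, q)
  "lgjzqpowbndp" → prefix "lgjzqpow" already present; 4 new (b, n, d, p)
  "pseby" → prefix "pseby" already present; 0 new (none)
  "psebidbdpwb" → prefix "pseb" already present; 7 new (i, d, b, d, p, w, b)
  "lgjzqprd" → prefix "lgjzqprd" already present; 0 new (none)
  "psebydof" → prefix "pseby" already present; 3 new (d, o, f)
  "lgjzcgcypf" → prefix "lgjz" already present; 6 new (c, g, c, y, p, f)
  "psebydoft" → prefix "psebydof" already present; 1 new (t)
  "lgjzqpowbnd" → prefix "lgjzqpowbnd" already present; 0 new (none)
  "lgjzqplpqsb" → prefix "lgjzqp" already present; 5 new (l, p, q, s, b)
  "lgjzqpowbndi" → prefix "lgjzqpowbnd" already present; 1 new (i)
  "psebytzcv" → prefix "pseby" already present; 4 new (t, z, c, v)
Total nodes = 2 + 4 + 7 + 8 + 3 + 5 + 3 + 4 + 4 + 0 + 7 + 0 + 3 + 6 + 1 + 0 + 5 + 1 + 4 = 67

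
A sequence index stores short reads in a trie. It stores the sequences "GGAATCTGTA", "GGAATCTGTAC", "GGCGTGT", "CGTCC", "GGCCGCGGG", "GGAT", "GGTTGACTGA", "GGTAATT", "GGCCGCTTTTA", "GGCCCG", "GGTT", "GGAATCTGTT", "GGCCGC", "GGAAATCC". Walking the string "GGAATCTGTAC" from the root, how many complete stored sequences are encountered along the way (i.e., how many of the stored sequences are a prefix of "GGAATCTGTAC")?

2

Traverse "GGAATCTGTAC" character by character; count nodes along the way that are marked as word ends.
Prefixes of the query that are stored words: "GGAATCTGTA", "GGAATCTGTAC"
Count: 2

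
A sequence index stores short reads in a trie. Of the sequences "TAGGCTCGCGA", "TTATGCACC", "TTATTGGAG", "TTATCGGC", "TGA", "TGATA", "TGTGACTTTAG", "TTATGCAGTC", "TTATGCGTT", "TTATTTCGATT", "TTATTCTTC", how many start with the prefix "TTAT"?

7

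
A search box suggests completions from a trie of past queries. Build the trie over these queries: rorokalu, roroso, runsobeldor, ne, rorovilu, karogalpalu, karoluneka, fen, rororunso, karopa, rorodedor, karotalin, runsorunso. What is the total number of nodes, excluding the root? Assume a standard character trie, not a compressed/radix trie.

68

For each word, the new-node count is its length minus the longest prefix already in the trie:
  "rorokalu" → 8 new (r, o, r, o, k, a, l, u)
  "roroso" → prefix "roro" already present; 2 new (s, o)
  "runsobeldor" → prefix "r" already present; 10 new (u, n, s, o, b, e, l, d, o, r)
  "ne" → 2 new (n, e)
  "rorovilu" → prefix "roro" already present; 4 new (v, i, l, u)
  "karogalpalu" → 11 new (k, a, r, o, g, a, l, p, a, l, u)
  "karoluneka" → prefix "karo" already present; 6 new (l, u, n, e, k, a)
  "fen" → 3 new (f, e, n)
  "rororunso" → prefix "roro" already present; 5 new (r, u, n, s, o)
  "karopa" → prefix "karo" already present; 2 new (p, a)
  "rorodedor" → prefix "roro" already present; 5 new (d, e, d, o, r)
  "karotalin" → prefix "karo" already present; 5 new (t, a, l, i, n)
  "runsorunso" → prefix "runso" already present; 5 new (r, u, n, s, o)
Total nodes = 8 + 2 + 10 + 2 + 4 + 11 + 6 + 3 + 5 + 2 + 5 + 5 + 5 = 68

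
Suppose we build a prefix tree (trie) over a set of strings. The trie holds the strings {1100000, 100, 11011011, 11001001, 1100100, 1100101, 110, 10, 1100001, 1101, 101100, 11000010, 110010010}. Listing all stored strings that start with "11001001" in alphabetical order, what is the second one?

110010010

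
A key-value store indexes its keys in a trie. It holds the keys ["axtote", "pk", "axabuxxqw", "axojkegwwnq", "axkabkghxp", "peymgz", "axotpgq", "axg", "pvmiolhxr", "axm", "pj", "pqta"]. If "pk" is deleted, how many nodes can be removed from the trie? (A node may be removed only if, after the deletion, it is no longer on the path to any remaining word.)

1

After clearing the end-marker at "pk", prune upward until reaching a node still needed by another word.
The suffix "k" (1 node) is used only by "pk"; the node for "p" still has the child "e", so pruning stops there.
Nodes removed: 1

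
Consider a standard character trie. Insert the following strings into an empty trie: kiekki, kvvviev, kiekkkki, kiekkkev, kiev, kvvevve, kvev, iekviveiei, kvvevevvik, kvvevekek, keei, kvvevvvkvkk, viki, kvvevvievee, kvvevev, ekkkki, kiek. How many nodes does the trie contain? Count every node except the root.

65

Insert word by word; a character creates a node only if that edge doesn't already exist:
  "kiekki" → 6 new (k, i, e, k, k, i)
  "kvvviev" → prefix "k" already present; 6 new (v, v, v, i, e, v)
  "kiekkkki" → prefix "kiekk" already present; 3 new (k, k, i)
  "kiekkkev" → prefix "kiekkk" already present; 2 new (e, v)
  "kiev" → prefix "kie" already present; 1 new (v)
  "kvvevve" → prefix "kvv" already present; 4 new (e, v, v, e)
  "kvev" → prefix "kv" already present; 2 new (e, v)
  "iekviveiei" → 10 new (i, e, k, v, i, v, e, i, e, i)
  "kvvevevvik" → prefix "kvvev" already present; 5 new (e, v, v, i, k)
  "kvvevekek" → prefix "kvveve" already present; 3 new (k, e, k)
  "keei" → prefix "k" already present; 3 new (e, e, i)
  "kvvevvvkvkk" → prefix "kvvevv" already present; 5 new (v, k, v, k, k)
  "viki" → 4 new (v, i, k, i)
  "kvvevvievee" → prefix "kvvevv" already present; 5 new (i, e, v, e, e)
  "kvvevev" → prefix "kvvevev" already present; 0 new (none)
  "ekkkki" → 6 new (e, k, k, k, k, i)
  "kiek" → prefix "kiek" already present; 0 new (none)
Total nodes = 6 + 6 + 3 + 2 + 1 + 4 + 2 + 10 + 5 + 3 + 3 + 5 + 4 + 5 + 0 + 6 + 0 = 65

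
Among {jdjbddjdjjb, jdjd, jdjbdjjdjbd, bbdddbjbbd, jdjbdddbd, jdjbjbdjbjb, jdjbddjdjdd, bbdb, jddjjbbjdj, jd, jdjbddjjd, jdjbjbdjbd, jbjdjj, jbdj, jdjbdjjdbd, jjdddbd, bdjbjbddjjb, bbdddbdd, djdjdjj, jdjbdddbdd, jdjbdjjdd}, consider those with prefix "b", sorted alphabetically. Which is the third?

bbdddbjbbd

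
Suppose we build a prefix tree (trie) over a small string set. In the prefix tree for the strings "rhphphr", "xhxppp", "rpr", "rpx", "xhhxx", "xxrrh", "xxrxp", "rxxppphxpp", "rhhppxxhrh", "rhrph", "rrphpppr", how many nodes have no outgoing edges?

11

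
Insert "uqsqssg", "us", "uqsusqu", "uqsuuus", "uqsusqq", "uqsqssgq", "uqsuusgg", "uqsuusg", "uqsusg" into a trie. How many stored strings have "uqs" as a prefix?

8

Filter for entries beginning with "uqs":
Matches: "uqsqssg", "uqsqssgq", "uqsusg", "uqsusqq", "uqsusqu", "uqsuusg", "uqsuusgg", "uqsuuus"
Count: 8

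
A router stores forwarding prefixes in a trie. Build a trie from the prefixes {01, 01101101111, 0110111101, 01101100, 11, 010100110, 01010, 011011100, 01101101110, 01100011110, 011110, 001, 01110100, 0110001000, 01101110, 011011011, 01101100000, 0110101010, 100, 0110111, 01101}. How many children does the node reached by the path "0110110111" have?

Follow the path "0110110111" to its node, then look at its outgoing edges.
Distinct next characters after "0110110111": 0, 1.
That node has 2 child edges.

2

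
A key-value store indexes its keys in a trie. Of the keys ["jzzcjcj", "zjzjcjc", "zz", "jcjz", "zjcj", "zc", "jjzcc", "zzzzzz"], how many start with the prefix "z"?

5

Walk to "z"; the words in its subtree are exactly those with that prefix.
Matches: "zc", "zjcj", "zjzjcjc", "zz", "zzzzzz"
Count: 5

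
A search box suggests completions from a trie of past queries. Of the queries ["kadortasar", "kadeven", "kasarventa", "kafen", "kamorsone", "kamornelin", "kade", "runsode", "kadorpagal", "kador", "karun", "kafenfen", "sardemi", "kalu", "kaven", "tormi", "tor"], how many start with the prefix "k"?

13

Traverse to the node for "k", then collect every word in that subtree.
Matches: "kade", "kadeven", "kador", "kadorpagal", "kadortasar", "kafen", "kafenfen", "kalu", "kamornelin", "kamorsone", "karun", "kasarventa", "kaven"
Count: 13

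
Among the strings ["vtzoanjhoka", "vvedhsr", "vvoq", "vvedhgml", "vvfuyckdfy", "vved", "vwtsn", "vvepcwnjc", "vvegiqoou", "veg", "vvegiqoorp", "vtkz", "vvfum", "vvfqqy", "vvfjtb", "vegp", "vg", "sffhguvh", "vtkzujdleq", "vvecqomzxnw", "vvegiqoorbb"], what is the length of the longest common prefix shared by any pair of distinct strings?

Equivalently: take the maximum, over all pairs, of their longest common prefix length.
e.g. "vvegiqoorbb" and "vvegiqoorp" share the prefix "vvegiqoor" of length 9; no pair shares a longer one.
Longest shared-prefix length: 9

9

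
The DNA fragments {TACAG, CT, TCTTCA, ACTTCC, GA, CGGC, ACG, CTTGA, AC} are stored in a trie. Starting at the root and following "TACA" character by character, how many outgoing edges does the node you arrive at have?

1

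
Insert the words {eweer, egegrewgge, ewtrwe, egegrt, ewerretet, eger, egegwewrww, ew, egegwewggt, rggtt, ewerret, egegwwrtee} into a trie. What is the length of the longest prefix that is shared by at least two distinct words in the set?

The deepest shared node is where two words last agree before diverging.
"egegwewggt" and "egegwewrww" agree on "egegwew" (7 characters) before diverging; nothing deeper is shared.
Longest shared-prefix length: 7

7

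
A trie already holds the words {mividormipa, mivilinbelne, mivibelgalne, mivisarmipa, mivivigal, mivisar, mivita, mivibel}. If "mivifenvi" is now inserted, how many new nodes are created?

"mivi" is already a path in the trie; the remaining "fenvi" must be added.
New nodes needed: |"mivifenvi"| − 4 = 9 − 4 = 5.

5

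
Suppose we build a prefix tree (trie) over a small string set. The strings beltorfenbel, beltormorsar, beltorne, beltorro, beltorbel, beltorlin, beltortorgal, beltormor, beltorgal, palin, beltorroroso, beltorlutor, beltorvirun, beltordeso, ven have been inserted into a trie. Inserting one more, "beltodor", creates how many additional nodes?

The longest prefix of "beltodor" already in the trie is "belto" (length 5).
New nodes needed: |"beltodor"| − 5 = 8 − 5 = 3.

3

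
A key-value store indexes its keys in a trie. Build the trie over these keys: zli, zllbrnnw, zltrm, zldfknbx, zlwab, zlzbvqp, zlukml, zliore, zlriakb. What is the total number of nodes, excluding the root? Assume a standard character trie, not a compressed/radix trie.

38

Insert word by word; a character creates a node only if that edge doesn't already exist:
  "zli" → 3 new (z, l, i)
  "zllbrnnw" → prefix "zl" already present; 6 new (l, b, r, n, n, w)
  "zltrm" → prefix "zl" already present; 3 new (t, r, m)
  "zldfknbx" → prefix "zl" already present; 6 new (d, f, k, n, b, x)
  "zlwab" → prefix "zl" already present; 3 new (w, a, b)
  "zlzbvqp" → prefix "zl" already present; 5 new (z, b, v, q, p)
  "zlukml" → prefix "zl" already present; 4 new (u, k, m, l)
  "zliore" → prefix "zli" already present; 3 new (o, r, e)
  "zlriakb" → prefix "zl" already present; 5 new (r, i, a, k, b)
Total nodes = 3 + 6 + 3 + 6 + 3 + 5 + 4 + 3 + 5 = 38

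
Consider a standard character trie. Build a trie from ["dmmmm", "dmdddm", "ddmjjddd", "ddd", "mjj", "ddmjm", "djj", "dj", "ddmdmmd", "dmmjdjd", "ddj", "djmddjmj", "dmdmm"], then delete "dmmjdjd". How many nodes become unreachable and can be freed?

4

After clearing the end-marker at "dmmjdjd", prune upward until reaching a node still needed by another word.
The suffix "jdjd" (4 nodes) is used only by "dmmjdjd"; the node for "dmm" still has the child "m", so pruning stops there.
Nodes removed: 4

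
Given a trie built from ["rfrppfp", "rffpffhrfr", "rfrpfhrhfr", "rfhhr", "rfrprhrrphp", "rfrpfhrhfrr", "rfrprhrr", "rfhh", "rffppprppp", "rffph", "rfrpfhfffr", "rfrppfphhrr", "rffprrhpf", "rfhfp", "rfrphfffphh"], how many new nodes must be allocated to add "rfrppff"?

The longest prefix of "rfrppff" already in the trie is "rfrppf" (length 6).
New nodes needed: |"rfrppff"| − 6 = 7 − 6 = 1.

1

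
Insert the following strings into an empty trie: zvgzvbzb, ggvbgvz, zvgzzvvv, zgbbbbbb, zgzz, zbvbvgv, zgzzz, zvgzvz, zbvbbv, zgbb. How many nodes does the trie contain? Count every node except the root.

Count nodes per top-level branch (shared prefixes stored once):
  'g'-branch (ggvbgvz): 7 nodes
  'z'-branch (zbvbbv, zbvbvgv, zgbb, zgbbbbbb, zgzz, zgzzz, zvgzvbzb, zvgzvz, zvgzzvvv): 31 nodes
Sum: 38

38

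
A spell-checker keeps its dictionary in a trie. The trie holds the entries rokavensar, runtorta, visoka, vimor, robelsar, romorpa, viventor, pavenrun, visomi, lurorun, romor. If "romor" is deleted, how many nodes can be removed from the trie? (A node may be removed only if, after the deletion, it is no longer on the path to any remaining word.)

0

A node on "romor"'s path can go only if nothing else ends at it or branches off below it.
Every node on "romor" is still needed (e.g. by "romorpa"), so nothing is freed.
Nodes removed: 0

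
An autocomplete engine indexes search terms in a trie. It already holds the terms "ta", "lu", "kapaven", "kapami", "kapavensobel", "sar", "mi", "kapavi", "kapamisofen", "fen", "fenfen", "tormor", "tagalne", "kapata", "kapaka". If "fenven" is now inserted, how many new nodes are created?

3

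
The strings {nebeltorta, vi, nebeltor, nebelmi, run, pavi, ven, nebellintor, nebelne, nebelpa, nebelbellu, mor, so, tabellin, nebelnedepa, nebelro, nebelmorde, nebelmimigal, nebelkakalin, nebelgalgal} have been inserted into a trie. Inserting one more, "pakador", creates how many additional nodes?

Walking "pakador" from the root, the first 2 characters ("pa") follow existing edges; "k" is the first miss.
So 7 − 2 = 5 new nodes.

5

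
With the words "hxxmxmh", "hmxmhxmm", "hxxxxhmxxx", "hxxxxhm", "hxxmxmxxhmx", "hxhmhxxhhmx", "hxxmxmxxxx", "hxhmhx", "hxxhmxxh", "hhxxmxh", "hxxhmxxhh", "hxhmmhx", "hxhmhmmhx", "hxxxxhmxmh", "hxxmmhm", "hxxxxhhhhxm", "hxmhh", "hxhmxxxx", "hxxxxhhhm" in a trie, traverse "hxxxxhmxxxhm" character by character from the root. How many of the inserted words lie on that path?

Walk "hxxxxhmxxxhm" from the root; an end-of-word marker is hit whenever a stored word is a prefix of "hxxxxhmxxxhm".
Prefixes of the query that are stored words: "hxxxxhm", "hxxxxhmxxx"
Count: 2

2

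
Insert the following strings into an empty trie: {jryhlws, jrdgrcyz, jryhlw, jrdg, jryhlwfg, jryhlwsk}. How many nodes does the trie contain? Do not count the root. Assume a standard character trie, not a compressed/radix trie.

16

Count nodes per top-level branch (shared prefixes stored once):
  'j'-branch (jrdg, jrdgrcyz, jryhlw, jryhlwfg, jryhlws, jryhlwsk): 16 nodes
Sum: 16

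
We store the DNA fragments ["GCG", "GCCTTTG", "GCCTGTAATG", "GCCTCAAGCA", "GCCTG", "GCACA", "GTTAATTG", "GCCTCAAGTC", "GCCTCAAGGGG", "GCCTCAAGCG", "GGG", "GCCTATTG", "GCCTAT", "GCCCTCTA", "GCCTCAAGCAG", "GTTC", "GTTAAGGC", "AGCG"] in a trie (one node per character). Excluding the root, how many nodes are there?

56

Count nodes per top-level branch (shared prefixes stored once):
  'A'-branch (AGCG): 4 nodes
  'G'-branch (GCACA, GCCCTCTA, GCCTAT, GCCTATTG, GCCTCAAGCA, GCCTCAAGCAG, GCCTCAAGCG, GCCTCAAGGGG, GCCTCAAGTC, GCCTG, GCCTGTAATG, GCCTTTG, GCG, GGG, GTTAAGGC, GTTAATTG, GTTC): 52 nodes
Sum: 56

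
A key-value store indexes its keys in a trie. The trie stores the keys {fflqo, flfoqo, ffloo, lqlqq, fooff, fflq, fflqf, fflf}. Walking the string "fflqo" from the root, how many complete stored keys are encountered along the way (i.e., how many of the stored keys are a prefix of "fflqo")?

Walk "fflqo" from the root; an end-of-word marker is hit whenever a stored word is a prefix of "fflqo".
Prefixes of the query that are stored words: "fflq", "fflqo"
Count: 2

2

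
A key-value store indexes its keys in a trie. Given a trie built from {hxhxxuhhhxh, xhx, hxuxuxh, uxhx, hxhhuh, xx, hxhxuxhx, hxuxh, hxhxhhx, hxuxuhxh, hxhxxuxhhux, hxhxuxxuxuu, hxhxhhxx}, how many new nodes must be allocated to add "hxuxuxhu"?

1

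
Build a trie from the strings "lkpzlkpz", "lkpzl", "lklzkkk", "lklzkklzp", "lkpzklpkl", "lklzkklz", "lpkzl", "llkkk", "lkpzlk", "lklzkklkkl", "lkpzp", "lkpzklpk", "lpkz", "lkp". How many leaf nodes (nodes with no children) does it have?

8

Leaves are exactly the stored words that no other stored word extends.
Those words: "lklzkkk", "lklzkklkkl", "lklzkklzp", "lkpzklpkl", "lkpzlkpz", "lkpzp", "llkkk", "lpkzl"
Leaf count: 8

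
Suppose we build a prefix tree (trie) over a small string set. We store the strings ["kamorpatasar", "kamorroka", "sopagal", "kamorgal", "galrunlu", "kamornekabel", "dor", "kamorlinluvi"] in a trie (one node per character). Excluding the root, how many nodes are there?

51

Count nodes per top-level branch (shared prefixes stored once):
  'd'-branch (dor): 3 nodes
  'g'-branch (galrunlu): 8 nodes
  'k'-branch (kamorgal, kamorlinluvi, kamornekabel, kamorpatasar, kamorroka): 33 nodes
  's'-branch (sopagal): 7 nodes
Sum: 51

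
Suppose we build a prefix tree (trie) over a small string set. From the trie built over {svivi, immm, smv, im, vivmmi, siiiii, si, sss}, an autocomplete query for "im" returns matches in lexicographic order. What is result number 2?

immm

DFS of the "im" subtree visits, in order: "im", "immm"
Position 2: immm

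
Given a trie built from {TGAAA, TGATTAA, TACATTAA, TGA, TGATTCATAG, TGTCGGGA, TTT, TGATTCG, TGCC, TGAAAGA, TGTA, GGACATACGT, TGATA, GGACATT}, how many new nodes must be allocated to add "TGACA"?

2

Walking "TGACA" from the root, the first 3 characters ("TGA") follow existing edges; "C" is the first miss.
Each of the 2 remaining characters creates one node.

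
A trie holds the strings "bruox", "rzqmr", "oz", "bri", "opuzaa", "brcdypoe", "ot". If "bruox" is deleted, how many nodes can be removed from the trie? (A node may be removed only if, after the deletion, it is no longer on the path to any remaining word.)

3

After clearing the end-marker at "bruox", prune upward until reaching a node still needed by another word.
The suffix "uox" (3 nodes) is used only by "bruox"; the node for "br" still has the child "i", so pruning stops there.
Nodes removed: 3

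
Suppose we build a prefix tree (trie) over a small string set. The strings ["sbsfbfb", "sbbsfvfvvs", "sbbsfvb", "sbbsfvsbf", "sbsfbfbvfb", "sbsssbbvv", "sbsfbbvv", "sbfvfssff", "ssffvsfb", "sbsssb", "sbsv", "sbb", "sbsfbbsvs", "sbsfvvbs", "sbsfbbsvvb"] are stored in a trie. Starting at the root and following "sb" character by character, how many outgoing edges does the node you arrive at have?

3

Follow the path "sb" to its node, then look at its outgoing edges.
Distinct next characters after "sb": b, f, s.
That node has 3 child edges.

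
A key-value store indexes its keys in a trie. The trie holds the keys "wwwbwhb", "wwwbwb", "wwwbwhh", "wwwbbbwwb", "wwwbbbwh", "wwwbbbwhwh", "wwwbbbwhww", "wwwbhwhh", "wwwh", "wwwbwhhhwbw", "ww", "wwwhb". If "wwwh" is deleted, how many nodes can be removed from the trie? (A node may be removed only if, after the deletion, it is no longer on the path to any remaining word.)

0

After clearing the end-marker at "wwwh", prune upward until reaching a node still needed by another word.
Every node on "wwwh" is still needed (e.g. by "wwwhb"), so nothing is freed.
Nodes removed: 0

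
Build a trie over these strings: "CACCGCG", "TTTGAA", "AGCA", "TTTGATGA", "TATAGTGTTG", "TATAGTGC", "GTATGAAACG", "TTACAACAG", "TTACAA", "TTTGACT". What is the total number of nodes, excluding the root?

Insert word by word; a character creates a node only if that edge doesn't already exist:
  "CACCGCG" → 7 new (C, A, C, C, G, C, G)
  "TTTGAA" → 6 new (T, T, T, G, A, A)
  "AGCA" → 4 new (A, G, C, A)
  "TTTGATGA" → prefix "TTTGA" already present; 3 new (T, G, A)
  "TATAGTGTTG" → prefix "T" already present; 9 new (A, T, A, G, T, G, T, T, G)
  "TATAGTGC" → prefix "TATAGTG" already present; 1 new (C)
  "GTATGAAACG" → 10 new (G, T, A, T, G, A, A, A, C, G)
  "TTACAACAG" → prefix "TT" already present; 7 new (A, C, A, A, C, A, G)
  "TTACAA" → prefix "TTACAA" already present; 0 new (none)
  "TTTGACT" → prefix "TTTGA" already present; 2 new (C, T)
Total nodes = 7 + 6 + 4 + 3 + 9 + 1 + 10 + 7 + 0 + 2 = 49

49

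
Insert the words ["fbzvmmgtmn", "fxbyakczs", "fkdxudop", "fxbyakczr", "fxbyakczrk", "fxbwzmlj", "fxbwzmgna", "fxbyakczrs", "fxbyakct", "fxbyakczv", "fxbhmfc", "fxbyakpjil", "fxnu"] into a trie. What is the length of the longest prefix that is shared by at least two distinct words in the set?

The deepest shared node is where two words last agree before diverging.
"fxbyakczr" and "fxbyakczrk" agree on "fxbyakczr" (9 characters) before diverging; nothing deeper is shared.
Longest shared-prefix length: 9

9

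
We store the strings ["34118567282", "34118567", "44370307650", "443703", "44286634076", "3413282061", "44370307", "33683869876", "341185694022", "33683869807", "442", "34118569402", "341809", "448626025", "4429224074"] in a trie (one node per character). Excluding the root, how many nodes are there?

Insert word by word; a character creates a node only if that edge doesn't already exist:
  "34118567282" → 11 new (3, 4, 1, 1, 8, 5, 6, 7, 2, 8, 2)
  "34118567" → prefix "34118567" already present; 0 new (none)
  "44370307650" → 11 new (4, 4, 3, 7, 0, 3, 0, 7, 6, 5, 0)
  "443703" → prefix "443703" already present; 0 new (none)
  "44286634076" → prefix "44" already present; 9 new (2, 8, 6, 6, 3, 4, 0, 7, 6)
  "3413282061" → prefix "341" already present; 7 new (3, 2, 8, 2, 0, 6, 1)
  "44370307" → prefix "44370307" already present; 0 new (none)
  "33683869876" → prefix "3" already present; 10 new (3, 6, 8, 3, 8, 6, 9, 8, 7, 6)
  "341185694022" → prefix "3411856" already present; 5 new (9, 4, 0, 2, 2)
  "33683869807" → prefix "336838698" already present; 2 new (0, 7)
  "442" → prefix "442" already present; 0 new (none)
  "34118569402" → prefix "34118569402" already present; 0 new (none)
  "341809" → prefix "341" already present; 3 new (8, 0, 9)
  "448626025" → prefix "44" already present; 7 new (8, 6, 2, 6, 0, 2, 5)
  "4429224074" → prefix "442" already present; 7 new (9, 2, 2, 4, 0, 7, 4)
Total nodes = 11 + 0 + 11 + 0 + 9 + 7 + 0 + 10 + 5 + 2 + 0 + 0 + 3 + 7 + 7 = 72

72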